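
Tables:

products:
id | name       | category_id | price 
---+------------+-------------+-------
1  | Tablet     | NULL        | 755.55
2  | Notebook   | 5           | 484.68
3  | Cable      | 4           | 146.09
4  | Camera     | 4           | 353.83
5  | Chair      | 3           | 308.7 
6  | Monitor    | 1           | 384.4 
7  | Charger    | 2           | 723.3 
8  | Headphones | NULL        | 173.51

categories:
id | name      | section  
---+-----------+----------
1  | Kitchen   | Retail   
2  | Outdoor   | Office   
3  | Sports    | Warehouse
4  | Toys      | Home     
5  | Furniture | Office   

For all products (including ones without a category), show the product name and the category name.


LEFT JOIN keeps every row from products (the left table); where category_id has no match in categories, the category columns become NULL. Walk through each product:
  - product 1 (Tablet): category_id=NULL, no match -> kept with NULL
  - product 2 (Notebook): category_id=5 -> matches Furniture
  - product 3 (Cable): category_id=4 -> matches Toys
  - product 4 (Camera): category_id=4 -> matches Toys
  - product 5 (Chair): category_id=3 -> matches Sports
  - product 6 (Monitor): category_id=1 -> matches Kitchen
  - product 7 (Charger): category_id=2 -> matches Outdoor
  - product 8 (Headphones): category_id=NULL, no match -> kept with NULL
All 8 rows appear; 2 have NULL category.

SQL:
SELECT a.name, b.name AS category
FROM products a
LEFT JOIN categories b ON a.category_id = b.id

Result:
name       | category 
-----------+----------
Tablet     | NULL     
Notebook   | Furniture
Cable      | Toys     
Camera     | Toys     
Chair      | Sports   
Monitor    | Kitchen  
Charger    | Outdoor  
Headphones | NULL     


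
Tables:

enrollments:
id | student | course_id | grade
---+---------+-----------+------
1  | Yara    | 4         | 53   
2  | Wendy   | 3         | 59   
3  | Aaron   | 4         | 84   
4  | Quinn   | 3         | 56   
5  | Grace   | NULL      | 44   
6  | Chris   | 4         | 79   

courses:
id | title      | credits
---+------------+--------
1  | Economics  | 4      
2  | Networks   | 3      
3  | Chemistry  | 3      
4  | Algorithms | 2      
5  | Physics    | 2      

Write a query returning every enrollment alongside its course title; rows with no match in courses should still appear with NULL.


LEFT JOIN keeps every row from enrollments (the left table); where course_id has no match in courses, the course columns become NULL. Walk through each enrollment:
  - enrollment 1 (Yara): course_id=4 -> matches Algorithms
  - enrollment 2 (Wendy): course_id=3 -> matches Chemistry
  - enrollment 3 (Aaron): course_id=4 -> matches Algorithms
  - enrollment 4 (Quinn): course_id=3 -> matches Chemistry
  - enrollment 5 (Grace): course_id=NULL, no match -> kept with NULL
  - enrollment 6 (Chris): course_id=4 -> matches Algorithms
All 6 rows appear; 1 has NULL course.

SQL:
SELECT a.student, b.title AS course
FROM enrollments a
LEFT JOIN courses b ON a.course_id = b.id

Result:
student | course    
--------+-----------
Yara    | Algorithms
Wendy   | Chemistry 
Aaron   | Algorithms
Quinn   | Chemistry 
Grace   | NULL      
Chris   | Algorithms


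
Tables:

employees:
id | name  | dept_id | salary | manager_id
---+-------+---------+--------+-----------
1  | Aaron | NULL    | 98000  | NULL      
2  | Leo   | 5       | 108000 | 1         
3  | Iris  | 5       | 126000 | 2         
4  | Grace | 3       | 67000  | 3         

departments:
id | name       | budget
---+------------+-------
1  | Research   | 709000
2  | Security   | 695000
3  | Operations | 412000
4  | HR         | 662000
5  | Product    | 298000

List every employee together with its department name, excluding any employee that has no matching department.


INNER JOIN keeps only employees rows whose dept_id matches an id in departments. Walk through each employee:
  - employee 1 (Aaron): dept_id=NULL, no match -> dropped
  - employee 2 (Leo): dept_id=5 -> matches Product
  - employee 3 (Iris): dept_id=5 -> matches Product
  - employee 4 (Grace): dept_id=3 -> matches Operations
So 1 of 4 rows is dropped.

SQL:
SELECT a.name, b.name AS department
FROM employees a
INNER JOIN departments b ON a.dept_id = b.id

Result:
name  | department
------+-----------
Leo   | Product   
Iris  | Product   
Grace | Operations


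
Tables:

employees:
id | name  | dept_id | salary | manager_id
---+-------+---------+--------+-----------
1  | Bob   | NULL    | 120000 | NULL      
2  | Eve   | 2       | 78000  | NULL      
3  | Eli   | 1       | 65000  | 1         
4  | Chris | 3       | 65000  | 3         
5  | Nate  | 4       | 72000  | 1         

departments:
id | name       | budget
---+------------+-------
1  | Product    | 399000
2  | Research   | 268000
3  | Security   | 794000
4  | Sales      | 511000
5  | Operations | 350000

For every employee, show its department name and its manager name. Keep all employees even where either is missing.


Two LEFT JOINs from the same base table employees: one to departments via dept_id, one to employees itself via manager_id. Both are LEFT so every employee is preserved.
Match against departments:
  - employee 1 (Bob): dept_id=NULL, no match -> kept with NULL
  - employee 2 (Eve): dept_id=2 -> matches Research
  - employee 3 (Eli): dept_id=1 -> matches Product
  - employee 4 (Chris): dept_id=3 -> matches Security
  - employee 5 (Nate): dept_id=4 -> matches Sales
Match against employees (self):
  - employee 1 (Bob): manager_id=NULL -> NULL
  - employee 2 (Eve): manager_id=NULL -> NULL
  - employee 3 (Eli): manager_id=1 -> Bob
  - employee 4 (Chris): manager_id=3 -> Eli
  - employee 5 (Nate): manager_id=1 -> Bob

SQL:
SELECT a.name, b.name AS department, c.name AS manager
FROM employees a
LEFT JOIN departments b ON a.dept_id = b.id
LEFT JOIN employees c ON a.manager_id = c.id

Result:
name  | department | manager
------+------------+--------
Bob   | NULL       | NULL   
Eve   | Research   | NULL   
Eli   | Product    | Bob    
Chris | Security   | Eli    
Nate  | Sales      | Bob    


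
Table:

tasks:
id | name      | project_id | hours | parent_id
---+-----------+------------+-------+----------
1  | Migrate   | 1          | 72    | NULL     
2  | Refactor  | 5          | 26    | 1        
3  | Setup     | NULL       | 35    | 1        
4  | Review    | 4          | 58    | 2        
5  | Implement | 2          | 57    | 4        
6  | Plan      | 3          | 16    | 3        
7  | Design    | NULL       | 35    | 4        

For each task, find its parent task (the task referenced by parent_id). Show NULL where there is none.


This is a self-join: tasks is joined to a second copy of itself, matching each row's parent_id to another row's id. Use LEFT JOIN so rows with parent_id=NULL are kept.
  - task 1 (Migrate): parent_id=NULL -> NULL
  - task 2 (Refactor): parent_id=1 -> Migrate
  - task 3 (Setup): parent_id=1 -> Migrate
  - task 4 (Review): parent_id=2 -> Refactor
  - task 5 (Implement): parent_id=4 -> Review
  - task 6 (Plan): parent_id=3 -> Setup
  - task 7 (Design): parent_id=4 -> Review

SQL:
SELECT a.name AS item, b.name AS parent
FROM tasks a
LEFT JOIN tasks b ON a.parent_id = b.id

Result:
item      | parent  
----------+---------
Migrate   | NULL    
Refactor  | Migrate 
Setup     | Migrate 
Review    | Refactor
Implement | Review  
Plan      | Setup   
Design    | Review  


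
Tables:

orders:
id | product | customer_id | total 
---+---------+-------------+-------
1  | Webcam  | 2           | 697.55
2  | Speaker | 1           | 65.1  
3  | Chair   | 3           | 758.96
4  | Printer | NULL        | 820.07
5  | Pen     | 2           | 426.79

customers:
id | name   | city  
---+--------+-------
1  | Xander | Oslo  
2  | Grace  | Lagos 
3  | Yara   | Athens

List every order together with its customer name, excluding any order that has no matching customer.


INNER JOIN keeps only orders rows whose customer_id matches an id in customers. Walk through each order:
  - order 1 (Webcam): customer_id=2 -> matches Grace
  - order 2 (Speaker): customer_id=1 -> matches Xander
  - order 3 (Chair): customer_id=3 -> matches Yara
  - order 4 (Printer): customer_id=NULL, no match -> dropped
  - order 5 (Pen): customer_id=2 -> matches Grace
So 1 of 5 rows is dropped.

SQL:
SELECT a.product, b.name AS customer
FROM orders a
INNER JOIN customers b ON a.customer_id = b.id

Result:
product | customer
--------+---------
Webcam  | Grace   
Speaker | Xander  
Chair   | Yara    
Pen     | Grace   


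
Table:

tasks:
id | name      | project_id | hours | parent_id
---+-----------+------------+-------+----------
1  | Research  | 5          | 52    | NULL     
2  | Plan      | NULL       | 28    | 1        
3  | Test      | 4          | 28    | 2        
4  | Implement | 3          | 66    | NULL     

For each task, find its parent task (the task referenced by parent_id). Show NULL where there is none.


This is a self-join: tasks is joined to a second copy of itself, matching each row's parent_id to another row's id. Use LEFT JOIN so rows with parent_id=NULL are kept.
  - task 1 (Research): parent_id=NULL -> NULL
  - task 2 (Plan): parent_id=1 -> Research
  - task 3 (Test): parent_id=2 -> Plan
  - task 4 (Implement): parent_id=NULL -> NULL

SQL:
SELECT a.name AS item, b.name AS parent
FROM tasks a
LEFT JOIN tasks b ON a.parent_id = b.id

Result:
item      | parent  
----------+---------
Research  | NULL    
Plan      | Research
Test      | Plan    
Implement | NULL    


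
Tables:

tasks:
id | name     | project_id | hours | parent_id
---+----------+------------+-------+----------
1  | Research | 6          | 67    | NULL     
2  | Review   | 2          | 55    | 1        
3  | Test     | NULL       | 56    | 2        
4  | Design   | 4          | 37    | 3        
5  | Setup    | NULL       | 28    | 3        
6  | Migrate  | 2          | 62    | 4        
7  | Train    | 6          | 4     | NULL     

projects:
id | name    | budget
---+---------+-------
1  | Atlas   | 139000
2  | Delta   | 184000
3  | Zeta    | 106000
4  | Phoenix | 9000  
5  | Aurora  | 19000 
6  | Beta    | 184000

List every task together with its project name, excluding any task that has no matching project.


INNER JOIN keeps only tasks rows whose project_id matches an id in projects. Walk through each task:
  - task 1 (Research): project_id=6 -> matches Beta
  - task 2 (Review): project_id=2 -> matches Delta
  - task 3 (Test): project_id=NULL, no match -> dropped
  - task 4 (Design): project_id=4 -> matches Phoenix
  - task 5 (Setup): project_id=NULL, no match -> dropped
  - task 6 (Migrate): project_id=2 -> matches Delta
  - task 7 (Train): project_id=6 -> matches Beta
So 2 of 7 rows are dropped.

SQL:
SELECT a.name, b.name AS project
FROM tasks a
INNER JOIN projects b ON a.project_id = b.id

Result:
name     | project
---------+--------
Research | Beta   
Review   | Delta  
Design   | Phoenix
Migrate  | Delta  
Train    | Beta   


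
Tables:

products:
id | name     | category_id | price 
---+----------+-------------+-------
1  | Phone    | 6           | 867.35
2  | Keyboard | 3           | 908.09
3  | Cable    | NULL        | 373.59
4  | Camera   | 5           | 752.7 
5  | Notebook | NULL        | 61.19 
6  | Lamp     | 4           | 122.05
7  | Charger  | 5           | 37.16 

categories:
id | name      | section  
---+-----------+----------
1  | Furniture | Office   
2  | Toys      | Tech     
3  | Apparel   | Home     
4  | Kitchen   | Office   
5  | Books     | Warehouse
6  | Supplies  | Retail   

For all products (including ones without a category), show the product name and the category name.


LEFT JOIN keeps every row from products (the left table); where category_id has no match in categories, the category columns become NULL. Walk through each product:
  - product 1 (Phone): category_id=6 -> matches Supplies
  - product 2 (Keyboard): category_id=3 -> matches Apparel
  - product 3 (Cable): category_id=NULL, no match -> kept with NULL
  - product 4 (Camera): category_id=5 -> matches Books
  - product 5 (Notebook): category_id=NULL, no match -> kept with NULL
  - product 6 (Lamp): category_id=4 -> matches Kitchen
  - product 7 (Charger): category_id=5 -> matches Books
All 7 rows appear; 2 have NULL category.

SQL:
SELECT a.name, b.name AS category
FROM products a
LEFT JOIN categories b ON a.category_id = b.id

Result:
name     | category
---------+---------
Phone    | Supplies
Keyboard | Apparel 
Cable    | NULL    
Camera   | Books   
Notebook | NULL    
Lamp     | Kitchen 
Charger  | Books   


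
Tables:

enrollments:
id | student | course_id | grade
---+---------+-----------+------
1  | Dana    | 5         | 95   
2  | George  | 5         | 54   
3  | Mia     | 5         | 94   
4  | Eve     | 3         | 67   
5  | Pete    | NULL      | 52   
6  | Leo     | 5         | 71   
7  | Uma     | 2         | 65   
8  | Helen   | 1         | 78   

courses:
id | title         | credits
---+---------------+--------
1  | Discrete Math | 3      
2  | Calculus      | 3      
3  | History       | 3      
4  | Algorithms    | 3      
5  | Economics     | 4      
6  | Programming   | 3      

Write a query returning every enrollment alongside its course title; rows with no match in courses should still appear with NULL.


LEFT JOIN keeps every row from enrollments (the left table); where course_id has no match in courses, the course columns become NULL. Walk through each enrollment:
  - enrollment 1 (Dana): course_id=5 -> matches Economics
  - enrollment 2 (George): course_id=5 -> matches Economics
  - enrollment 3 (Mia): course_id=5 -> matches Economics
  - enrollment 4 (Eve): course_id=3 -> matches History
  - enrollment 5 (Pete): course_id=NULL, no match -> kept with NULL
  - enrollment 6 (Leo): course_id=5 -> matches Economics
  - enrollment 7 (Uma): course_id=2 -> matches Calculus
  - enrollment 8 (Helen): course_id=1 -> matches Discrete Math
All 8 rows appear; 1 has NULL course.

SQL:
SELECT a.student, b.title AS course
FROM enrollments a
LEFT JOIN courses b ON a.course_id = b.id

Result:
student | course       
--------+--------------
Dana    | Economics    
George  | Economics    
Mia     | Economics    
Eve     | History      
Pete    | NULL         
Leo     | Economics    
Uma     | Calculus     
Helen   | Discrete Math


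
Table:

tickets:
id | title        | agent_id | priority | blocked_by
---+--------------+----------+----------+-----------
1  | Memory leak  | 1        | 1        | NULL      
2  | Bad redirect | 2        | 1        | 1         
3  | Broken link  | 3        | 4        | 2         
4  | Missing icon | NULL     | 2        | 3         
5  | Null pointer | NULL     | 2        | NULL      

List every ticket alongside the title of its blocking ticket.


This is a self-join: tickets is joined to a second copy of itself, matching each row's blocked_by to another row's id. Use LEFT JOIN so rows with blocked_by=NULL are kept.
  - ticket 1 (Memory leak): blocked_by=NULL -> NULL
  - ticket 2 (Bad redirect): blocked_by=1 -> Memory leak
  - ticket 3 (Broken link): blocked_by=2 -> Bad redirect
  - ticket 4 (Missing icon): blocked_by=3 -> Broken link
  - ticket 5 (Null pointer): blocked_by=NULL -> NULL

SQL:
SELECT a.title AS item, b.title AS blocked_by
FROM tickets a
LEFT JOIN tickets b ON a.blocked_by = b.id

Result:
item         | blocked_by  
-------------+-------------
Memory leak  | NULL        
Bad redirect | Memory leak 
Broken link  | Bad redirect
Missing icon | Broken link 
Null pointer | NULL        


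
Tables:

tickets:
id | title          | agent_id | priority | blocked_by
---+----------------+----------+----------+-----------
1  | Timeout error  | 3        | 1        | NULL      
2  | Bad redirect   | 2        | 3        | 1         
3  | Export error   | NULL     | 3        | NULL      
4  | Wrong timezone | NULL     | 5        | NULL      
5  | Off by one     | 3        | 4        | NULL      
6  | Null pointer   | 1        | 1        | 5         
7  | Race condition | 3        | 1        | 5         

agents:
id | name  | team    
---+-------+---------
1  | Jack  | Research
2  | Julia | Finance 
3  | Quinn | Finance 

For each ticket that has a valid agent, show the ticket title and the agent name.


INNER JOIN keeps only tickets rows whose agent_id matches an id in agents. Walk through each ticket:
  - ticket 1 (Timeout error): agent_id=3 -> matches Quinn
  - ticket 2 (Bad redirect): agent_id=2 -> matches Julia
  - ticket 3 (Export error): agent_id=NULL, no match -> dropped
  - ticket 4 (Wrong timezone): agent_id=NULL, no match -> dropped
  - ticket 5 (Off by one): agent_id=3 -> matches Quinn
  - ticket 6 (Null pointer): agent_id=1 -> matches Jack
  - ticket 7 (Race condition): agent_id=3 -> matches Quinn
So 2 of 7 rows are dropped.

SQL:
SELECT a.title, b.name AS agent
FROM tickets a
INNER JOIN agents b ON a.agent_id = b.id

Result:
title          | agent
---------------+------
Timeout error  | Quinn
Bad redirect   | Julia
Off by one     | Quinn
Null pointer   | Jack 
Race condition | Quinn


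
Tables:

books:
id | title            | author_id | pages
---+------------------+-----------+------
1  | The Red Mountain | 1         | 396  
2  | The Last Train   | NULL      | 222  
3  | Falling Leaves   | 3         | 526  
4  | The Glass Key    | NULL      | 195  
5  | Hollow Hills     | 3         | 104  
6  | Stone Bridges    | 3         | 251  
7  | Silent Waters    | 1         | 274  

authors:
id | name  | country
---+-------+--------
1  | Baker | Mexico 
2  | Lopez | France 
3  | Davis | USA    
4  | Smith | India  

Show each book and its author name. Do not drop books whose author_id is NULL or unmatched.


LEFT JOIN keeps every row from books (the left table); where author_id has no match in authors, the author columns become NULL. Walk through each book:
  - book 1 (The Red Mountain): author_id=1 -> matches Baker
  - book 2 (The Last Train): author_id=NULL, no match -> kept with NULL
  - book 3 (Falling Leaves): author_id=3 -> matches Davis
  - book 4 (The Glass Key): author_id=NULL, no match -> kept with NULL
  - book 5 (Hollow Hills): author_id=3 -> matches Davis
  - book 6 (Stone Bridges): author_id=3 -> matches Davis
  - book 7 (Silent Waters): author_id=1 -> matches Baker
All 7 rows appear; 2 have NULL author.

SQL:
SELECT a.title, b.name AS author
FROM books a
LEFT JOIN authors b ON a.author_id = b.id

Result:
title            | author
-----------------+-------
The Red Mountain | Baker 
The Last Train   | NULL  
Falling Leaves   | Davis 
The Glass Key    | NULL  
Hollow Hills     | Davis 
Stone Bridges    | Davis 
Silent Waters    | Baker 


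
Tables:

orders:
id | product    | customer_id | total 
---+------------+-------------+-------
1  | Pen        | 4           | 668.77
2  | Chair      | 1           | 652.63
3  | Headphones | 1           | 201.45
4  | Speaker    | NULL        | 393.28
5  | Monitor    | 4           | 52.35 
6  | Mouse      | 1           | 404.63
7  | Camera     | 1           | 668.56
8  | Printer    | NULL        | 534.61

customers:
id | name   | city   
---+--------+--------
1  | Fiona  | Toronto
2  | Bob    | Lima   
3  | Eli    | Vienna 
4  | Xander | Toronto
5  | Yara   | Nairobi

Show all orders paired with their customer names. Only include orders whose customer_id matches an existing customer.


INNER JOIN keeps only orders rows whose customer_id matches an id in customers. Walk through each order:
  - order 1 (Pen): customer_id=4 -> matches Xander
  - order 2 (Chair): customer_id=1 -> matches Fiona
  - order 3 (Headphones): customer_id=1 -> matches Fiona
  - order 4 (Speaker): customer_id=NULL, no match -> dropped
  - order 5 (Monitor): customer_id=4 -> matches Xander
  - order 6 (Mouse): customer_id=1 -> matches Fiona
  - order 7 (Camera): customer_id=1 -> matches Fiona
  - order 8 (Printer): customer_id=NULL, no match -> dropped
So 2 of 8 rows are dropped.

SQL:
SELECT a.product, b.name AS customer
FROM orders a
INNER JOIN customers b ON a.customer_id = b.id

Result:
product    | customer
-----------+---------
Pen        | Xander  
Chair      | Fiona   
Headphones | Fiona   
Monitor    | Xander  
Mouse      | Fiona   
Camera     | Fiona   


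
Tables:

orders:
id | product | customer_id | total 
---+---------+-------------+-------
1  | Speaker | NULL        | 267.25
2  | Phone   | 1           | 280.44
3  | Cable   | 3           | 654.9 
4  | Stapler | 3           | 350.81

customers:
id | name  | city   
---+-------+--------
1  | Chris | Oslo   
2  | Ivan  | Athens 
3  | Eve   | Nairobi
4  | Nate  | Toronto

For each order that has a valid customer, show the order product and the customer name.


INNER JOIN keeps only orders rows whose customer_id matches an id in customers. Walk through each order:
  - order 1 (Speaker): customer_id=NULL, no match -> dropped
  - order 2 (Phone): customer_id=1 -> matches Chris
  - order 3 (Cable): customer_id=3 -> matches Eve
  - order 4 (Stapler): customer_id=3 -> matches Eve
So 1 of 4 rows is dropped.

SQL:
SELECT a.product, b.name AS customer
FROM orders a
INNER JOIN customers b ON a.customer_id = b.id

Result:
product | customer
--------+---------
Phone   | Chris   
Cable   | Eve     
Stapler | Eve     


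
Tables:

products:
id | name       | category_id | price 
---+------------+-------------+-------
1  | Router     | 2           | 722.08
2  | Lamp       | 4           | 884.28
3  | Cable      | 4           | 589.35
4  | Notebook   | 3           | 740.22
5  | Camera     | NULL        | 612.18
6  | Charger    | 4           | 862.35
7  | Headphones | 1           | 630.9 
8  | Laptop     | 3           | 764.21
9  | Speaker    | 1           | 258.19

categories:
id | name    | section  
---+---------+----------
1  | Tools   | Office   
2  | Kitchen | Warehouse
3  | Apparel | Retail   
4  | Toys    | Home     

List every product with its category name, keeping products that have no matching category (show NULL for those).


LEFT JOIN keeps every row from products (the left table); where category_id has no match in categories, the category columns become NULL. Walk through each product:
  - product 1 (Router): category_id=2 -> matches Kitchen
  - product 2 (Lamp): category_id=4 -> matches Toys
  - product 3 (Cable): category_id=4 -> matches Toys
  - product 4 (Notebook): category_id=3 -> matches Apparel
  - product 5 (Camera): category_id=NULL, no match -> kept with NULL
  - product 6 (Charger): category_id=4 -> matches Toys
  - product 7 (Headphones): category_id=1 -> matches Tools
  - product 8 (Laptop): category_id=3 -> matches Apparel
  - product 9 (Speaker): category_id=1 -> matches Tools
All 9 rows appear; 1 has NULL category.

SQL:
SELECT a.name, b.name AS category
FROM products a
LEFT JOIN categories b ON a.category_id = b.id

Result:
name       | category
-----------+---------
Router     | Kitchen 
Lamp       | Toys    
Cable      | Toys    
Notebook   | Apparel 
Camera     | NULL    
Charger    | Toys    
Headphones | Tools   
Laptop     | Apparel 
Speaker    | Tools   


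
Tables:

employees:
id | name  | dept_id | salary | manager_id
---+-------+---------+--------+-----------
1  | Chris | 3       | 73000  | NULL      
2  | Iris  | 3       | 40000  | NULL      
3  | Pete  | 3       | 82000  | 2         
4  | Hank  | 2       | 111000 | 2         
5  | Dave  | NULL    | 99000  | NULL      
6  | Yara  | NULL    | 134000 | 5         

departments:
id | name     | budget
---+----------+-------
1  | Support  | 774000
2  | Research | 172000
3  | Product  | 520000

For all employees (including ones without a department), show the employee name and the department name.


LEFT JOIN keeps every row from employees (the left table); where dept_id has no match in departments, the department columns become NULL. Walk through each employee:
  - employee 1 (Chris): dept_id=3 -> matches Product
  - employee 2 (Iris): dept_id=3 -> matches Product
  - employee 3 (Pete): dept_id=3 -> matches Product
  - employee 4 (Hank): dept_id=2 -> matches Research
  - employee 5 (Dave): dept_id=NULL, no match -> kept with NULL
  - employee 6 (Yara): dept_id=NULL, no match -> kept with NULL
All 6 rows appear; 2 have NULL department.

SQL:
SELECT a.name, b.name AS department
FROM employees a
LEFT JOIN departments b ON a.dept_id = b.id

Result:
name  | department
------+-----------
Chris | Product   
Iris  | Product   
Pete  | Product   
Hank  | Research  
Dave  | NULL      
Yara  | NULL      


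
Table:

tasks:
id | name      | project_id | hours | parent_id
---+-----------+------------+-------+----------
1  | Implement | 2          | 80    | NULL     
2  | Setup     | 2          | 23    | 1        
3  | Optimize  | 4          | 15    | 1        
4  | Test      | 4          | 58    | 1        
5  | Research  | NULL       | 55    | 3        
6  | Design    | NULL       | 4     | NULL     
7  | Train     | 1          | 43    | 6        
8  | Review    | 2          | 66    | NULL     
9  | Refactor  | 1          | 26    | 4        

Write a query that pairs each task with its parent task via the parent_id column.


This is a self-join: tasks is joined to a second copy of itself, matching each row's parent_id to another row's id. Use LEFT JOIN so rows with parent_id=NULL are kept.
  - task 1 (Implement): parent_id=NULL -> NULL
  - task 2 (Setup): parent_id=1 -> Implement
  - task 3 (Optimize): parent_id=1 -> Implement
  - task 4 (Test): parent_id=1 -> Implement
  - task 5 (Research): parent_id=3 -> Optimize
  - task 6 (Design): parent_id=NULL -> NULL
  - task 7 (Train): parent_id=6 -> Design
  - task 8 (Review): parent_id=NULL -> NULL
  - task 9 (Refactor): parent_id=4 -> Test

SQL:
SELECT a.name AS item, b.name AS parent
FROM tasks a
LEFT JOIN tasks b ON a.parent_id = b.id

Result:
item      | parent   
----------+----------
Implement | NULL     
Setup     | Implement
Optimize  | Implement
Test      | Implement
Research  | Optimize 
Design    | NULL     
Train     | Design   
Review    | NULL     
Refactor  | Test     


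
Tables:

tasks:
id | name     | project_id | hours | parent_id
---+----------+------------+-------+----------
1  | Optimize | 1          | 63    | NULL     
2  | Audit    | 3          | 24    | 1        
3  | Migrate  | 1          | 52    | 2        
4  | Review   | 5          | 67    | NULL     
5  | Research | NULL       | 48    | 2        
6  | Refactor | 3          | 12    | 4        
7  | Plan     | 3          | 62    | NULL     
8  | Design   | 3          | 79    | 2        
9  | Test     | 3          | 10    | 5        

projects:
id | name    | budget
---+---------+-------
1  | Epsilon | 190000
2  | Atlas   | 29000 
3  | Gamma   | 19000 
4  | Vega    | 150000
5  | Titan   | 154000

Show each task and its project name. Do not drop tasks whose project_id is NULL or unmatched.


LEFT JOIN keeps every row from tasks (the left table); where project_id has no match in projects, the project columns become NULL. Walk through each task:
  - task 1 (Optimize): project_id=1 -> matches Epsilon
  - task 2 (Audit): project_id=3 -> matches Gamma
  - task 3 (Migrate): project_id=1 -> matches Epsilon
  - task 4 (Review): project_id=5 -> matches Titan
  - task 5 (Research): project_id=NULL, no match -> kept with NULL
  - task 6 (Refactor): project_id=3 -> matches Gamma
  - task 7 (Plan): project_id=3 -> matches Gamma
  - task 8 (Design): project_id=3 -> matches Gamma
  - task 9 (Test): project_id=3 -> matches Gamma
All 9 rows appear; 1 has NULL project.

SQL:
SELECT a.name, b.name AS project
FROM tasks a
LEFT JOIN projects b ON a.project_id = b.id

Result:
name     | project
---------+--------
Optimize | Epsilon
Audit    | Gamma  
Migrate  | Epsilon
Review   | Titan  
Research | NULL   
Refactor | Gamma  
Plan     | Gamma  
Design   | Gamma  
Test     | Gamma  


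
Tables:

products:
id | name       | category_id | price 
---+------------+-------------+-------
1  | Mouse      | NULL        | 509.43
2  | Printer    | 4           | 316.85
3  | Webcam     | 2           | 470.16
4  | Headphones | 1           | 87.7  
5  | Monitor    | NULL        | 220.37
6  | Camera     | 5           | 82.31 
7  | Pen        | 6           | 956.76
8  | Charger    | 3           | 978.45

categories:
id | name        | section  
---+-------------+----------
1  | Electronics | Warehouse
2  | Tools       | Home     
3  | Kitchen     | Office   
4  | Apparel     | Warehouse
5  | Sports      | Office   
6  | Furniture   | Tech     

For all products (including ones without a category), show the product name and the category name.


LEFT JOIN keeps every row from products (the left table); where category_id has no match in categories, the category columns become NULL. Walk through each product:
  - product 1 (Mouse): category_id=NULL, no match -> kept with NULL
  - product 2 (Printer): category_id=4 -> matches Apparel
  - product 3 (Webcam): category_id=2 -> matches Tools
  - product 4 (Headphones): category_id=1 -> matches Electronics
  - product 5 (Monitor): category_id=NULL, no match -> kept with NULL
  - product 6 (Camera): category_id=5 -> matches Sports
  - product 7 (Pen): category_id=6 -> matches Furniture
  - product 8 (Charger): category_id=3 -> matches Kitchen
All 8 rows appear; 2 have NULL category.

SQL:
SELECT a.name, b.name AS category
FROM products a
LEFT JOIN categories b ON a.category_id = b.id

Result:
name       | category   
-----------+------------
Mouse      | NULL       
Printer    | Apparel    
Webcam     | Tools      
Headphones | Electronics
Monitor    | NULL       
Camera     | Sports     
Pen        | Furniture  
Charger    | Kitchen    


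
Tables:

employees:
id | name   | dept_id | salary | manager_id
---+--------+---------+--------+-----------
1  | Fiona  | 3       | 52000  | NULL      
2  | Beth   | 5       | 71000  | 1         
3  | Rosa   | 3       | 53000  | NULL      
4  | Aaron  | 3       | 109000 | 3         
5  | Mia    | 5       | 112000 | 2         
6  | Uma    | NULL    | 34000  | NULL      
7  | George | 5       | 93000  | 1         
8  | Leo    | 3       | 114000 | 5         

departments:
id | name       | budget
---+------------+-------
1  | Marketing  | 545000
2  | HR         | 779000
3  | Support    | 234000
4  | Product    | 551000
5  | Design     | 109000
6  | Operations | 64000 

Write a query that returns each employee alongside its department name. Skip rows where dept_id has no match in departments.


INNER JOIN keeps only employees rows whose dept_id matches an id in departments. Walk through each employee:
  - employee 1 (Fiona): dept_id=3 -> matches Support
  - employee 2 (Beth): dept_id=5 -> matches Design
  - employee 3 (Rosa): dept_id=3 -> matches Support
  - employee 4 (Aaron): dept_id=3 -> matches Support
  - employee 5 (Mia): dept_id=5 -> matches Design
  - employee 6 (Uma): dept_id=NULL, no match -> dropped
  - employee 7 (George): dept_id=5 -> matches Design
  - employee 8 (Leo): dept_id=3 -> matches Support
So 1 of 8 rows is dropped.

SQL:
SELECT a.name, b.name AS department
FROM employees a
INNER JOIN departments b ON a.dept_id = b.id

Result:
name   | department
-------+-----------
Fiona  | Support   
Beth   | Design    
Rosa   | Support   
Aaron  | Support   
Mia    | Design    
George | Design    
Leo    | Support   


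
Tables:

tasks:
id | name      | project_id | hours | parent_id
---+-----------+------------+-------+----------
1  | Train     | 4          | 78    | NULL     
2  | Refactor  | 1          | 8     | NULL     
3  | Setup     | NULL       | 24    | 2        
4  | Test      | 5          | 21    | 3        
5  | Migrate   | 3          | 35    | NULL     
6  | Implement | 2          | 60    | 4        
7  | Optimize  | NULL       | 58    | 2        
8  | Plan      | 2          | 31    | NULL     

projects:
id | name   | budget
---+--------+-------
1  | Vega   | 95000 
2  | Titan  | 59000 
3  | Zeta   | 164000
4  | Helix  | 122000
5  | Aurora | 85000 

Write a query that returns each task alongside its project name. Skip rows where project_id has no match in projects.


INNER JOIN keeps only tasks rows whose project_id matches an id in projects. Walk through each task:
  - task 1 (Train): project_id=4 -> matches Helix
  - task 2 (Refactor): project_id=1 -> matches Vega
  - task 3 (Setup): project_id=NULL, no match -> dropped
  - task 4 (Test): project_id=5 -> matches Aurora
  - task 5 (Migrate): project_id=3 -> matches Zeta
  - task 6 (Implement): project_id=2 -> matches Titan
  - task 7 (Optimize): project_id=NULL, no match -> dropped
  - task 8 (Plan): project_id=2 -> matches Titan
So 2 of 8 rows are dropped.

SQL:
SELECT a.name, b.name AS project
FROM tasks a
INNER JOIN projects b ON a.project_id = b.id

Result:
name      | project
----------+--------
Train     | Helix  
Refactor  | Vega   
Test      | Aurora 
Migrate   | Zeta   
Implement | Titan  
Plan      | Titan  


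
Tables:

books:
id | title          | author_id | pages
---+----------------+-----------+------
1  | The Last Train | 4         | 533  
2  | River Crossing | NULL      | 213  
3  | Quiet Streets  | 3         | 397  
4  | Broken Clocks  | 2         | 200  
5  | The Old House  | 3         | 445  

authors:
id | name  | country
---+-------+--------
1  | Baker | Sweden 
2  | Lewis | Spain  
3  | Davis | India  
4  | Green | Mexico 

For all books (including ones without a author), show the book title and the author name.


LEFT JOIN keeps every row from books (the left table); where author_id has no match in authors, the author columns become NULL. Walk through each book:
  - book 1 (The Last Train): author_id=4 -> matches Green
  - book 2 (River Crossing): author_id=NULL, no match -> kept with NULL
  - book 3 (Quiet Streets): author_id=3 -> matches Davis
  - book 4 (Broken Clocks): author_id=2 -> matches Lewis
  - book 5 (The Old House): author_id=3 -> matches Davis
All 5 rows appear; 1 has NULL author.

SQL:
SELECT a.title, b.name AS author
FROM books a
LEFT JOIN authors b ON a.author_id = b.id

Result:
title          | author
---------------+-------
The Last Train | Green 
River Crossing | NULL  
Quiet Streets  | Davis 
Broken Clocks  | Lewis 
The Old House  | Davis 


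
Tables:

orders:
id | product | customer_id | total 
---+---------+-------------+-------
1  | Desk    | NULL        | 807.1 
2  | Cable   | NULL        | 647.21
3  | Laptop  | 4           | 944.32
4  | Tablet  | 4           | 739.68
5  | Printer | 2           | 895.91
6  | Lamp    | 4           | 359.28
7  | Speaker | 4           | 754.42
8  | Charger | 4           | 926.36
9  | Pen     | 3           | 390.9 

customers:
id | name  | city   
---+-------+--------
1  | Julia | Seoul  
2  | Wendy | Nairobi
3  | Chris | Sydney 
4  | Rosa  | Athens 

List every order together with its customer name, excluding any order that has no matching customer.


INNER JOIN keeps only orders rows whose customer_id matches an id in customers. Walk through each order:
  - order 1 (Desk): customer_id=NULL, no match -> dropped
  - order 2 (Cable): customer_id=NULL, no match -> dropped
  - order 3 (Laptop): customer_id=4 -> matches Rosa
  - order 4 (Tablet): customer_id=4 -> matches Rosa
  - order 5 (Printer): customer_id=2 -> matches Wendy
  - order 6 (Lamp): customer_id=4 -> matches Rosa
  - order 7 (Speaker): customer_id=4 -> matches Rosa
  - order 8 (Charger): customer_id=4 -> matches Rosa
  - order 9 (Pen): customer_id=3 -> matches Chris
So 2 of 9 rows are dropped.

SQL:
SELECT a.product, b.name AS customer
FROM orders a
INNER JOIN customers b ON a.customer_id = b.id

Result:
product | customer
--------+---------
Laptop  | Rosa    
Tablet  | Rosa    
Printer | Wendy   
Lamp    | Rosa    
Speaker | Rosa    
Charger | Rosa    
Pen     | Chris   


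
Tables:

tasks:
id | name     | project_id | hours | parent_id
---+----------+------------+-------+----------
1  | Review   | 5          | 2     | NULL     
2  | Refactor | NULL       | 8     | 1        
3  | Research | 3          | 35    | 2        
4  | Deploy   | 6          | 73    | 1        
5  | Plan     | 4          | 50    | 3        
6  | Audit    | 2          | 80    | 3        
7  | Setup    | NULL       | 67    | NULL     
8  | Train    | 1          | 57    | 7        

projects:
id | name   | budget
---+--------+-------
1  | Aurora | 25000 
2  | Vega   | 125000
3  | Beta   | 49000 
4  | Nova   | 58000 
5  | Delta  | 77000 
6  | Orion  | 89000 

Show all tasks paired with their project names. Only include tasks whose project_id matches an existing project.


INNER JOIN keeps only tasks rows whose project_id matches an id in projects. Walk through each task:
  - task 1 (Review): project_id=5 -> matches Delta
  - task 2 (Refactor): project_id=NULL, no match -> dropped
  - task 3 (Research): project_id=3 -> matches Beta
  - task 4 (Deploy): project_id=6 -> matches Orion
  - task 5 (Plan): project_id=4 -> matches Nova
  - task 6 (Audit): project_id=2 -> matches Vega
  - task 7 (Setup): project_id=NULL, no match -> dropped
  - task 8 (Train): project_id=1 -> matches Aurora
So 2 of 8 rows are dropped.

SQL:
SELECT a.name, b.name AS project
FROM tasks a
INNER JOIN projects b ON a.project_id = b.id

Result:
name     | project
---------+--------
Review   | Delta  
Research | Beta   
Deploy   | Orion  
Plan     | Nova   
Audit    | Vega   
Train    | Aurora 


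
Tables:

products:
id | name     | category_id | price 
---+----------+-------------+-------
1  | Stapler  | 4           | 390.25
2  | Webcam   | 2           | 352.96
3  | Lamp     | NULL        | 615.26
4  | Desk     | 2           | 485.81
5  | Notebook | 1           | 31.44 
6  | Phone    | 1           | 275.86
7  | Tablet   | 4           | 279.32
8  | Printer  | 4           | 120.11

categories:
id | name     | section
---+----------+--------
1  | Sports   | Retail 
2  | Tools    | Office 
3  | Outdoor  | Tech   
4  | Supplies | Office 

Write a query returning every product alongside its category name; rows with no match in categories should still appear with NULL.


LEFT JOIN keeps every row from products (the left table); where category_id has no match in categories, the category columns become NULL. Walk through each product:
  - product 1 (Stapler): category_id=4 -> matches Supplies
  - product 2 (Webcam): category_id=2 -> matches Tools
  - product 3 (Lamp): category_id=NULL, no match -> kept with NULL
  - product 4 (Desk): category_id=2 -> matches Tools
  - product 5 (Notebook): category_id=1 -> matches Sports
  - product 6 (Phone): category_id=1 -> matches Sports
  - product 7 (Tablet): category_id=4 -> matches Supplies
  - product 8 (Printer): category_id=4 -> matches Supplies
All 8 rows appear; 1 has NULL category.

SQL:
SELECT a.name, b.name AS category
FROM products a
LEFT JOIN categories b ON a.category_id = b.id

Result:
name     | category
---------+---------
Stapler  | Supplies
Webcam   | Tools   
Lamp     | NULL    
Desk     | Tools   
Notebook | Sports  
Phone    | Sports  
Tablet   | Supplies
Printer  | Supplies


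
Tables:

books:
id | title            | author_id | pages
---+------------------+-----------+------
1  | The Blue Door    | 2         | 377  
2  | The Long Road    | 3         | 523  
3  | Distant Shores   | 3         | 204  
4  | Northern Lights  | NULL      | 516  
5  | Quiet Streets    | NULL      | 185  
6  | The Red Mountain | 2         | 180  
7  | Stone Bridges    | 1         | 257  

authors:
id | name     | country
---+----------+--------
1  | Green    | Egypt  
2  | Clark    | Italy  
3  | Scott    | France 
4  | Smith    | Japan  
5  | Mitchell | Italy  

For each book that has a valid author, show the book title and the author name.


INNER JOIN keeps only books rows whose author_id matches an id in authors. Walk through each book:
  - book 1 (The Blue Door): author_id=2 -> matches Clark
  - book 2 (The Long Road): author_id=3 -> matches Scott
  - book 3 (Distant Shores): author_id=3 -> matches Scott
  - book 4 (Northern Lights): author_id=NULL, no match -> dropped
  - book 5 (Quiet Streets): author_id=NULL, no match -> dropped
  - book 6 (The Red Mountain): author_id=2 -> matches Clark
  - book 7 (Stone Bridges): author_id=1 -> matches Green
So 2 of 7 rows are dropped.

SQL:
SELECT a.title, b.name AS author
FROM books a
INNER JOIN authors b ON a.author_id = b.id

Result:
title            | author
-----------------+-------
The Blue Door    | Clark 
The Long Road    | Scott 
Distant Shores   | Scott 
The Red Mountain | Clark 
Stone Bridges    | Green 


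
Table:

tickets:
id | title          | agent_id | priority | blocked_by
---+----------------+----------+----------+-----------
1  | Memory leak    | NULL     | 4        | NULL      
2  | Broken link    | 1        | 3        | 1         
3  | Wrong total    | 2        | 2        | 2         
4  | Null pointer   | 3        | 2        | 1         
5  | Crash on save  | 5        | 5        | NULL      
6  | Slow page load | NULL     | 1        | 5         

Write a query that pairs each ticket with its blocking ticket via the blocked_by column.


This is a self-join: tickets is joined to a second copy of itself, matching each row's blocked_by to another row's id. Use LEFT JOIN so rows with blocked_by=NULL are kept.
  - ticket 1 (Memory leak): blocked_by=NULL -> NULL
  - ticket 2 (Broken link): blocked_by=1 -> Memory leak
  - ticket 3 (Wrong total): blocked_by=2 -> Broken link
  - ticket 4 (Null pointer): blocked_by=1 -> Memory leak
  - ticket 5 (Crash on save): blocked_by=NULL -> NULL
  - ticket 6 (Slow page load): blocked_by=5 -> Crash on save

SQL:
SELECT a.title AS item, b.title AS blocked_by
FROM tickets a
LEFT JOIN tickets b ON a.blocked_by = b.id

Result:
item           | blocked_by   
---------------+--------------
Memory leak    | NULL         
Broken link    | Memory leak  
Wrong total    | Broken link  
Null pointer   | Memory leak  
Crash on save  | NULL         
Slow page load | Crash on save
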